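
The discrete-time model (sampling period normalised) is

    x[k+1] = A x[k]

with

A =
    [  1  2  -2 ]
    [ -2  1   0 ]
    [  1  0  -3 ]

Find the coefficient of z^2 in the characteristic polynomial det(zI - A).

Expand det(zI - A) for the 3×3 matrix.
p(z) = z^3 + z^2 + z + 13.
(Check: constant term = det(-A) = (-1)^3 det A = 13; coefficient of z^2 = -tr A = 1.)
The coefficient of z^2 is 1.

1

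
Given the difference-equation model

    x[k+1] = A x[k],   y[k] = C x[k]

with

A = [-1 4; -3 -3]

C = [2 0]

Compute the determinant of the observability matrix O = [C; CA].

CA = [[-2, 8]]
Observability matrix O = [C; CA] = [[2, 0], [-2, 8]]
det(O) = 2·8 - 0·(-2) = 16 - 0 = 16
Since det(O) ≠ 0, rank(O) = 2 and the system is completely observable.

16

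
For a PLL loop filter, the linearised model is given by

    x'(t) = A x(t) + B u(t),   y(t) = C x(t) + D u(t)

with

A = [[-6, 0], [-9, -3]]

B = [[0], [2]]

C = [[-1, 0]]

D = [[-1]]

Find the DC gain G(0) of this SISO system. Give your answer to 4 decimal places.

-1.0000

G(0) = C(-A)^{-1}B + D = -C A^{-1} B + D.
det A = 18, so A^{-1} = (1/18)·adj(A) = [[-1/6, 0], [1/2, -1/3]]
A^{-1} B = [0, -2/3]^T
C A^{-1} B = 0
G(0) = D - C A^{-1} B = -1 - (0) = -1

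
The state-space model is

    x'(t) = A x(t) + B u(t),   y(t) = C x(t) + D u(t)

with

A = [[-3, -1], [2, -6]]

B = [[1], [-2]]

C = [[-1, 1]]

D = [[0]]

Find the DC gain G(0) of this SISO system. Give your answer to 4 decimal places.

-0.6000

G(0) = C(-A)^{-1}B + D = -C A^{-1} B + D.
det A = 20, so A^{-1} = (1/20)·adj(A) = [[-3/10, 1/20], [-1/10, -3/20]]
A^{-1} B = [-2/5, 1/5]^T
C A^{-1} B = 3/5
G(0) = D - C A^{-1} B = 0 - (3/5) = -3/5 ≈ -0.6000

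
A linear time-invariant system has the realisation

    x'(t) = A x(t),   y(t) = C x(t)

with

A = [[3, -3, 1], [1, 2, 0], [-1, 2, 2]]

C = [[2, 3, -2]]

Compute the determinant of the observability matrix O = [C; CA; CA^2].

CA = [[11, -4, -2]]
CA^2 = [[31, -45, 7]]
Observability matrix O = [C; CA; CA^2] = [[2, 3, -2], [11, -4, -2], [31, -45, 7]]
Expanding along the first row, det(O) = 2·((-4)·7 - (-2)·(-45)) - 3·(11·7 - (-2)·31) + (-2)·(11·(-45) - (-4)·31) = 2·(-118) - 3·139 + (-2)·(-371) = 89
Since det(O) ≠ 0, rank(O) = 3 and the system is completely observable.

89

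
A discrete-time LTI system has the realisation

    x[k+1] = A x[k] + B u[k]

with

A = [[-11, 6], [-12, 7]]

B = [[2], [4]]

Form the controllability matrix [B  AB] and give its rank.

AB = [[2], [4]]
Controllability matrix C = [B  AB] = [[2, 2], [4, 4]]
Every column of C is a scalar multiple of column 1 = [2, 4] (multipliers 1, 1), so the columns span a one-dimensional space.
C ≠ 0, hence rank(C) = 1.
rank(C) = 1 < n = 2, so the pair (A, B) is not completely controllable.

1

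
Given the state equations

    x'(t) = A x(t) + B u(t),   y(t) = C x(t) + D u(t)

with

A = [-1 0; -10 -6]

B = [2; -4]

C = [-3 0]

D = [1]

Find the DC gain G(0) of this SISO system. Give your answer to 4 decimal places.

-5.0000

G(0) = C(-A)^{-1}B + D = -C A^{-1} B + D.
det A = 6, so A^{-1} = (1/6)·adj(A) = [[-1, 0], [5/3, -1/6]]
A^{-1} B = [-2, 4]^T
C A^{-1} B = 6
G(0) = D - C A^{-1} B = 1 - (6) = -5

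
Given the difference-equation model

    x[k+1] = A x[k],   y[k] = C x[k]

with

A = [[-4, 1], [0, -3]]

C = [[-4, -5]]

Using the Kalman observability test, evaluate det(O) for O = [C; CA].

36

CA = [[16, 11]]
Observability matrix O = [C; CA] = [[-4, -5], [16, 11]]
det(O) = (-4)·11 - (-5)·16 = -44 - (-80) = 36
Since det(O) ≠ 0, rank(O) = 2 and the system is completely observable.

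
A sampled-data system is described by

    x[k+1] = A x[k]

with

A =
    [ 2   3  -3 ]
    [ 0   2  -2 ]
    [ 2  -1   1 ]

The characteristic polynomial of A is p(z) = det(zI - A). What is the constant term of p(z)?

0

Expand det(zI - A) for the 3×3 matrix.
p(z) = z^3 - 5z^2 + 12z.
(Check: constant term = det(-A) = (-1)^3 det A = 0; coefficient of z^2 = -tr A = -5.)
The constant term is 0.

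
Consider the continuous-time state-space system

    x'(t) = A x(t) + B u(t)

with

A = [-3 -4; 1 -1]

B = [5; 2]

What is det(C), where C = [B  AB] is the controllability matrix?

AB = [[-23], [3]]
Controllability matrix C = [B  AB] = [[5, -23], [2, 3]]
det(C) = 5·3 - (-23)·2 = 15 - (-46) = 61
Since det(C) ≠ 0, rank(C) = 2 and the system is completely controllable.

61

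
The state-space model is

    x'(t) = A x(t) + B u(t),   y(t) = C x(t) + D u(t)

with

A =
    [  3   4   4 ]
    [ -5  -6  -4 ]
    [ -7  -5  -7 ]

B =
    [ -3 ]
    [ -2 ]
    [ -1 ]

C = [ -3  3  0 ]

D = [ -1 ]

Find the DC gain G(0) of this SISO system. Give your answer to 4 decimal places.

G(0) = C(-A)^{-1}B + D = -C A^{-1} B + D.
det A = -30, so A^{-1} = (1/-30)·adj(A) = [[-11/15, -4/15, -4/15], [7/30, -7/30, 4/15], [17/30, 13/30, -1/15]]
A^{-1} B = [3, -1/2, -5/2]^T
C A^{-1} B = -21/2
G(0) = D - C A^{-1} B = -1 - (-21/2) = 19/2 ≈ 9.5000

9.5000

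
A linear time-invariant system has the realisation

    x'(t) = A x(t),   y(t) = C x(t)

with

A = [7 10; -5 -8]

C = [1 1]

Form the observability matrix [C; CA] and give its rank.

CA = [[2, 2]]
Observability matrix O = [C; CA] = [[1, 1], [2, 2]]
Every row of O is a scalar multiple of row 1 = [1, 1] (multipliers 1, 2), so the rows span a one-dimensional space.
O ≠ 0, hence rank(O) = 1.
rank(O) = 1 < n = 2, so the pair (A, C) is not completely observable.

1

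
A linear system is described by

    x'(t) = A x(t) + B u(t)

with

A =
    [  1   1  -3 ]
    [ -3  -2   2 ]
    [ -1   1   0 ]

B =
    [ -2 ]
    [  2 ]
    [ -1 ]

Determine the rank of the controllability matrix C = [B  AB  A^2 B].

AB = [[3], [0], [4]]
A^2B = [[-9], [-1], [-3]]
Controllability matrix C = [B  AB  A^2B] = [[-2, 3, -9], [2, 0, -1], [-1, 4, -3]]
det(C) = (-2)·(0·(-3) - (-1)·4) - 3·(2·(-3) - (-1)·(-1)) + (-9)·(2·4 - 0·(-1)) = (-2)·4 - 3·(-7) + (-9)·8 = -59 ≠ 0, so rank(C) = 3.
rank(C) = 3 = n, so the pair (A, B) is completely controllable.

3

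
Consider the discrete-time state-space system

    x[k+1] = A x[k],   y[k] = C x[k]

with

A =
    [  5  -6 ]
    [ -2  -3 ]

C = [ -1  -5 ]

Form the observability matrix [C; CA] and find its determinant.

4

CA = [[5, 21]]
Observability matrix O = [C; CA] = [[-1, -5], [5, 21]]
det(O) = (-1)·21 - (-5)·5 = -21 - (-25) = 4
Since det(O) ≠ 0, rank(O) = 2 and the system is completely observable.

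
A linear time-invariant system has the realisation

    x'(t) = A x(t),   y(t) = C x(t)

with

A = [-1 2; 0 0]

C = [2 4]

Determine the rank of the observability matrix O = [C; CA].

2

CA = [[-2, 4]]
Observability matrix O = [C; CA] = [[2, 4], [-2, 4]]
det(O) = 2·4 - 4·(-2) = 8 - (-8) = 16 ≠ 0, so rank(O) = 2.
rank(O) = 2 = n, so the pair (A, C) is completely observable.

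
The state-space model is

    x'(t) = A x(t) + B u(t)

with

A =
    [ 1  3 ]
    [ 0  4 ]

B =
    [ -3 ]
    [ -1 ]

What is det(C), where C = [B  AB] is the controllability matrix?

6

AB = [[-6], [-4]]
Controllability matrix C = [B  AB] = [[-3, -6], [-1, -4]]
det(C) = (-3)·(-4) - (-6)·(-1) = 12 - 6 = 6
Since det(C) ≠ 0, rank(C) = 2 and the system is completely controllable.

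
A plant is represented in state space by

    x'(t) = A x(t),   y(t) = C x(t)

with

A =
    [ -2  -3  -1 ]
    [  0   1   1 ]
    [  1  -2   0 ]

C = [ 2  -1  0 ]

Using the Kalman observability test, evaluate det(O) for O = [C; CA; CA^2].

CA = [[-4, -7, -3]]
CA^2 = [[5, 11, -3]]
Observability matrix O = [C; CA; CA^2] = [[2, -1, 0], [-4, -7, -3], [5, 11, -3]]
Expanding along the first row, det(O) = 2·((-7)·(-3) - (-3)·11) - (-1)·((-4)·(-3) - (-3)·5) + 0·((-4)·11 - (-7)·5) = 2·54 - (-1)·27 + 0·(-9) = 135
Since det(O) ≠ 0, rank(O) = 3 and the system is completely observable.

135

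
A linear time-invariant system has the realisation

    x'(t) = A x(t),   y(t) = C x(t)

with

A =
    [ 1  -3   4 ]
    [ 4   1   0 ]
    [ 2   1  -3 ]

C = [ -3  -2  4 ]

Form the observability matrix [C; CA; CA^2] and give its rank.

CA = [[-3, 11, -24]]
CA^2 = [[-7, -4, 60]]
Observability matrix O = [C; CA; CA^2] = [[-3, -2, 4], [-3, 11, -24], [-7, -4, 60]]
det(O) = (-3)·(11·60 - (-24)·(-4)) - (-2)·((-3)·60 - (-24)·(-7)) + 4·((-3)·(-4) - 11·(-7)) = (-3)·564 - (-2)·(-348) + 4·89 = -2032 ≠ 0, so rank(O) = 3.
rank(O) = 3 = n, so the pair (A, C) is completely observable.

3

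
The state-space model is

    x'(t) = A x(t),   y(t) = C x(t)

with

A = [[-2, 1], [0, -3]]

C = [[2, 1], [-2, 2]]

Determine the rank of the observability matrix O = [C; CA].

CA = [[-4, -1], [4, -8]]
Observability matrix O = [C; CA] = [[2, 1], [-2, 2], [-4, -1], [4, -8]]
Take the 2×2 submatrix of O formed by rows 1, 2: [[2, 1], [-2, 2]]. Its determinant is 2·2 - 1·(-2) = 4 - (-2) = 6 ≠ 0.
So rank(O) ≥ 2; since O has 2 columns, rank(O) = 2.
rank(O) = 2 = n, so the pair (A, C) is completely observable.

2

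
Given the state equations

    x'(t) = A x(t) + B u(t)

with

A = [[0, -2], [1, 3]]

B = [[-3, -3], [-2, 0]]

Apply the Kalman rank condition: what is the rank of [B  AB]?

2

AB = [[4, 0], [-9, -3]]
Controllability matrix C = [B  AB] = [[-3, -3, 4, 0], [-2, 0, -9, -3]]
Take the 2×2 submatrix of C formed by columns 1, 2: [[-3, -3], [-2, 0]]. Its determinant is (-3)·0 - (-3)·(-2) = 0 - 6 = -6 ≠ 0.
So rank(C) ≥ 2; since C has 2 rows, rank(C) = 2.
rank(C) = 2 = n, so the pair (A, B) is completely controllable.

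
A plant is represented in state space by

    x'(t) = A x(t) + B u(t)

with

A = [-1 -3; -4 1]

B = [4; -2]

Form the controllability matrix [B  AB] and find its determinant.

AB = [[2], [-18]]
Controllability matrix C = [B  AB] = [[4, 2], [-2, -18]]
det(C) = 4·(-18) - 2·(-2) = -72 - (-4) = -68
Since det(C) ≠ 0, rank(C) = 2 and the system is completely controllable.

-68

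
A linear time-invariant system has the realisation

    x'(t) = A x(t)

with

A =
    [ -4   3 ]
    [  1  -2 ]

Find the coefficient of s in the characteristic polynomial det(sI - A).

For a 2×2 matrix, det(sI - A) = s^2 - (tr A)s + det A.
tr A = -6, det A = 5.
So p(s) = s^2 + 6s + 5.
The coefficient of s is 6.

6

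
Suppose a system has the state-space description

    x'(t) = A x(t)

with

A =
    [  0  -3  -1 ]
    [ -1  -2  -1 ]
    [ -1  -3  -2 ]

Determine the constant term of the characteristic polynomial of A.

-2

Expand det(sI - A) for the 3×3 matrix.
p(s) = s^3 + 4s^2 - 3s - 2.
(Check: constant term = det(-A) = (-1)^3 det A = -2; coefficient of s^2 = -tr A = 4.)
The constant term is -2.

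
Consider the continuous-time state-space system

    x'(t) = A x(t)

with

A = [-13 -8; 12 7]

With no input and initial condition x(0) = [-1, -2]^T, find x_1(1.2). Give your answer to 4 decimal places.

1.7898

det(sI - A) = s^2 - (tr A)s + det A, with tr A = (-13) + 7 = -6 and det A = (-13)·7 - (-8)·12 = -91 - (-96) = 5.
So p(s) = det(sI - A) = s^2 + 6s + 5.
Factor s^2 + 6s + 5: two numbers with sum -6 and product 5 are -1 and -5, so s^2 + 6s + 5 = (s + 1)(s + 5).
Hence p(s) = (s + 1) (s + 5), with roots -5, -1.
The eigenvalues -5, -1 are distinct and real, so A is diagonalisable and x(t) = e^{At} x(0) = V diag(e^{λ_i t}) V^{-1} x(0), where the columns of V are the eigenvectors.
λ = -5: A - (-5)I = [[-8, -8], [12, 12]]. Row 1 gives (-8)·v1 + (-8)·v2 = 0, so take v_1 = [-1, 1]^T.
λ = -1: A - (-1)I = [[-12, -8], [12, 8]]. Row 1 gives (-12)·v1 + (-8)·v2 = 0, so take v_2 = [-2, 3]^T.
V = [v_1 v_2] = [[-1, -2], [1, 3]] has det V = -1, so V^{-1} = adj(V)/det V = [[-3, -2], [1, 1]].
Modal coordinates z(0) = V^{-1} x(0): (-3)·(-1) + (-2)·(-2) = 7; 1·(-1) + 1·(-2) = -3; so z(0) = [7, -3]^T.
x_1(t) = Σ_i (v_i)_1 · z_i(0) · e^{λ_i t} (row 1 of V times the modal terms).
x_1(1.2) = (-1)·7·e^{-5·1.2} + (-2)·(-3)·e^{-1·1.2} = (-7)·0.002479 + 6·0.301194 = 1.7898.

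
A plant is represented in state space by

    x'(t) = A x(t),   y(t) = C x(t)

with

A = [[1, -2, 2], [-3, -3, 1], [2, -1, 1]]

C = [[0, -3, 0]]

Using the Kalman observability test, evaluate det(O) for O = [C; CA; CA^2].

432

CA = [[9, 9, -3]]
CA^2 = [[-24, -42, 24]]
Observability matrix O = [C; CA; CA^2] = [[0, -3, 0], [9, 9, -3], [-24, -42, 24]]
Expanding along the first row, det(O) = 0·(9·24 - (-3)·(-42)) - (-3)·(9·24 - (-3)·(-24)) + 0·(9·(-42) - 9·(-24)) = 0·90 - (-3)·144 + 0·(-162) = 432
Since det(O) ≠ 0, rank(O) = 3 and the system is completely observable.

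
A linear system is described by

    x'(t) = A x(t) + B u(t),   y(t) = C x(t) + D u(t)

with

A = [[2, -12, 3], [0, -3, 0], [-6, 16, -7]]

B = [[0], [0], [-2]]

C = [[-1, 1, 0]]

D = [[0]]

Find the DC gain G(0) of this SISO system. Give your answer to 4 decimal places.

1.5000

G(0) = C(-A)^{-1}B + D = -C A^{-1} B + D.
det A = -12, so A^{-1} = (1/-12)·adj(A) = [[-7/4, 3, -3/4], [0, -1/3, 0], [3/2, -10/3, 1/2]]
A^{-1} B = [3/2, 0, -1]^T
C A^{-1} B = -3/2
G(0) = D - C A^{-1} B = 0 - (-3/2) = 3/2 ≈ 1.5000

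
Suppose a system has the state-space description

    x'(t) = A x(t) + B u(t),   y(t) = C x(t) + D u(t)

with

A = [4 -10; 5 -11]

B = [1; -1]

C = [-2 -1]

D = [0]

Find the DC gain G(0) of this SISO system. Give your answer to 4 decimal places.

G(0) = C(-A)^{-1}B + D = -C A^{-1} B + D.
det A = 6, so A^{-1} = (1/6)·adj(A) = [[-11/6, 5/3], [-5/6, 2/3]]
A^{-1} B = [-7/2, -3/2]^T
C A^{-1} B = 17/2
G(0) = D - C A^{-1} B = 0 - (17/2) = -17/2 ≈ -8.5000

-8.5000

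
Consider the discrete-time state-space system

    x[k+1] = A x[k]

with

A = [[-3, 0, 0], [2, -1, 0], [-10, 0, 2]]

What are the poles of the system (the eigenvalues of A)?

-3, -1, 2

det(zI - A) = z^3 - (tr A)z^2 + (M11 + M22 + M33)z - det A, where Mii is the 2×2 principal minor of A obtained by deleting row i and column i.
tr A = (-3) + (-1) + 2 = -2; M11 = (-1)·2 - 0·0 = -2 - 0 = -2; M22 = (-3)·2 - 0·(-10) = -6 - 0 = -6; M33 = (-3)·(-1) - 0·2 = 3 - 0 = 3; sum of minors = -5.
det A = (-3)·((-1)·2 - 0·0) - 0·(2·2 - 0·(-10)) + 0·(2·0 - (-1)·(-10)) = (-3)·(-2) - 0·4 + 0·(-10) = 6.
So p(z) = det(zI - A) = z^3 + 2z^2 - 5z - 6.
Rational-root test: any integer root divides -6. Testing small divisors, z = -1 works: p(-1) = -1 + 2 + 5 + (-6) = 0, so (z + 1) is a factor.
Dividing, p(z) = (z + 1)(z^2 + z - 6).
Factor z^2 + z - 6: two numbers with sum -1 and product -6 are 2 and -3, so z^2 + z - 6 = (z - 2)(z + 3).
Hence p(z) = (z - 2) (z + 1) (z + 3), with roots -3, -1, 2.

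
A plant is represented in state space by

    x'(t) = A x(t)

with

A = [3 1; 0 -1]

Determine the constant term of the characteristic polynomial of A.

For a 2×2 matrix, det(sI - A) = s^2 - (tr A)s + det A.
tr A = 2, det A = -3.
So p(s) = s^2 - 2s - 3.
The constant term is -3.

-3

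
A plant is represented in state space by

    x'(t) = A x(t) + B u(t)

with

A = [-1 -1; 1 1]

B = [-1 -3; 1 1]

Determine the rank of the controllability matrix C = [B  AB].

AB = [[0, 2], [0, -2]]
Controllability matrix C = [B  AB] = [[-1, -3, 0, 2], [1, 1, 0, -2]]
Take the 2×2 submatrix of C formed by columns 1, 2: [[-1, -3], [1, 1]]. Its determinant is (-1)·1 - (-3)·1 = -1 - (-3) = 2 ≠ 0.
So rank(C) ≥ 2; since C has 2 rows, rank(C) = 2.
rank(C) = 2 = n, so the pair (A, B) is completely controllable.

2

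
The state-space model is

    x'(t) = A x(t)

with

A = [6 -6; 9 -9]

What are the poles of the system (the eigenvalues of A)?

-3, 0

det(sI - A) = s^2 - (tr A)s + det A, with tr A = 6 + (-9) = -3 and det A = 6·(-9) - (-6)·9 = -54 - (-54) = 0.
So p(s) = det(sI - A) = s^2 + 3s.
Factor s^2 + 3s: two numbers with sum -3 and product 0 are 0 and -3, so s^2 + 3s = s(s + 3).
Hence p(s) = s (s + 3), with roots -3, 0.
At least one eigenvalue has non-negative real part, so the system is not asymptotically stable.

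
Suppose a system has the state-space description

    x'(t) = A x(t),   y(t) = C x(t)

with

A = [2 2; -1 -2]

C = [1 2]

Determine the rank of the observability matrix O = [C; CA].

CA = [[0, -2]]
Observability matrix O = [C; CA] = [[1, 2], [0, -2]]
det(O) = 1·(-2) - 2·0 = -2 - 0 = -2 ≠ 0, so rank(O) = 2.
rank(O) = 2 = n, so the pair (A, C) is completely observable.

2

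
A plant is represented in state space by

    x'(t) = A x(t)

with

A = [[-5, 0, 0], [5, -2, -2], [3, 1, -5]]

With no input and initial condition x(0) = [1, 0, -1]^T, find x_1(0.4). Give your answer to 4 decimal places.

0.1353

det(sI - A) = s^3 - (tr A)s^2 + (M11 + M22 + M33)s - det A, where Mii is the 2×2 principal minor of A obtained by deleting row i and column i.
tr A = (-5) + (-2) + (-5) = -12; M11 = (-2)·(-5) - (-2)·1 = 10 - (-2) = 12; M22 = (-5)·(-5) - 0·3 = 25 - 0 = 25; M33 = (-5)·(-2) - 0·5 = 10 - 0 = 10; sum of minors = 47.
det A = (-5)·((-2)·(-5) - (-2)·1) - 0·(5·(-5) - (-2)·3) + 0·(5·1 - (-2)·3) = (-5)·12 - 0·(-19) + 0·11 = -60.
So p(s) = det(sI - A) = s^3 + 12s^2 + 47s + 60.
Rational-root test: any integer root divides 60. Testing small divisors, s = -3 works: p(-3) = -27 + 108 + (-141) + 60 = 0, so (s + 3) is a factor.
Dividing, p(s) = (s + 3)(s^2 + 9s + 20).
Factor s^2 + 9s + 20: two numbers with sum -9 and product 20 are -4 and -5, so s^2 + 9s + 20 = (s + 4)(s + 5).
Hence p(s) = (s + 3) (s + 4) (s + 5), with roots -5, -4, -3.
The eigenvalues -5, -4, -3 are distinct and real, so A is diagonalisable and x(t) = e^{At} x(0) = V diag(e^{λ_i t}) V^{-1} x(0), where the columns of V are the eigenvectors.
λ = -5: A - (-5)I = [[0, 0, 0], [5, 3, -2], [3, 1, 0]]. v must be orthogonal to every row; (row 2) × (row 3) = [2, -6, -4], so take v_1 = [1, -3, -2]^T.
λ = -4: A - (-4)I = [[-1, 0, 0], [5, 2, -2], [3, 1, -1]]. v must be orthogonal to every row; (row 1) × (row 2) = [0, -2, -2], so take v_2 = [0, -1, -1]^T.
λ = -3: A - (-3)I = [[-2, 0, 0], [5, 1, -2], [3, 1, -2]]. v must be orthogonal to every row; (row 1) × (row 2) = [0, -4, -2], so take v_3 = [0, 2, 1]^T.
V = [v_1 v_2 v_3] = [[1, 0, 0], [-3, -1, 2], [-2, -1, 1]] has det V = 1, so V^{-1} = adj(V)/det V = [[1, 0, 0], [-1, 1, -2], [1, 1, -1]].
Modal coordinates z(0) = V^{-1} x(0): 1·1 + 0·0 + 0·(-1) = 1; (-1)·1 + 1·0 + (-2)·(-1) = 1; 1·1 + 1·0 + (-1)·(-1) = 2; so z(0) = [1, 1, 2]^T.
x_1(t) = Σ_i (v_i)_1 · z_i(0) · e^{λ_i t} (row 1 of V times the modal terms).
x_1(0.4) = 1·1·e^{-5·0.4} + 0·1·e^{-4·0.4} + 0·2·e^{-3·0.4} = 1·0.135335 + 0·0.201897 + 0·0.301194 = 0.1353.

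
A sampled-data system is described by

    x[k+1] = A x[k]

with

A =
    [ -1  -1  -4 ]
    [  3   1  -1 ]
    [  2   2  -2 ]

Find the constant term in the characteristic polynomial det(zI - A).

20

Expand det(zI - A) for the 3×3 matrix.
p(z) = z^3 + 2z^2 + 12z + 20.
(Check: constant term = det(-A) = (-1)^3 det A = 20; coefficient of z^2 = -tr A = 2.)
The constant term is 20.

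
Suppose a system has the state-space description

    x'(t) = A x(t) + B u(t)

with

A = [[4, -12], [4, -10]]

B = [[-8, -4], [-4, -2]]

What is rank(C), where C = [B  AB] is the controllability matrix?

AB = [[16, 8], [8, 4]]
Controllability matrix C = [B  AB] = [[-8, -4, 16, 8], [-4, -2, 8, 4]]
Every column of C is a scalar multiple of column 1 = [-8, -4] (multipliers 1, 1/2, -2, -1), so the columns span a one-dimensional space.
C ≠ 0, hence rank(C) = 1.
rank(C) = 1 < n = 2, so the pair (A, B) is not completely controllable.

1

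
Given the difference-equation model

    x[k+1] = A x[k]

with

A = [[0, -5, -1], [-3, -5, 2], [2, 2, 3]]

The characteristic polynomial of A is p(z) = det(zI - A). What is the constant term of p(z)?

69

Expand det(zI - A) for the 3×3 matrix.
p(z) = z^3 + 2z^2 - 32z + 69.
(Check: constant term = det(-A) = (-1)^3 det A = 69; coefficient of z^2 = -tr A = 2.)
The constant term is 69.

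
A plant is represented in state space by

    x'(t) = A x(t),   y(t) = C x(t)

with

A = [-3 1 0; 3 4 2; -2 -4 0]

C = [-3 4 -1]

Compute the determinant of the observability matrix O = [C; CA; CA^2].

-6469

CA = [[23, 17, 8]]
CA^2 = [[-34, 59, 34]]
Observability matrix O = [C; CA; CA^2] = [[-3, 4, -1], [23, 17, 8], [-34, 59, 34]]
Expanding along the first row, det(O) = (-3)·(17·34 - 8·59) - 4·(23·34 - 8·(-34)) + (-1)·(23·59 - 17·(-34)) = (-3)·106 - 4·1054 + (-1)·1935 = -6469
Since det(O) ≠ 0, rank(O) = 3 and the system is completely observable.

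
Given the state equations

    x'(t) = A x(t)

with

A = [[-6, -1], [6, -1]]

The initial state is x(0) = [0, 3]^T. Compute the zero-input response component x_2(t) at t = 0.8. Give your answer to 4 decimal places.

det(sI - A) = s^2 - (tr A)s + det A, with tr A = (-6) + (-1) = -7 and det A = (-6)·(-1) - (-1)·6 = 6 - (-6) = 12.
So p(s) = det(sI - A) = s^2 + 7s + 12.
Factor s^2 + 7s + 12: two numbers with sum -7 and product 12 are -3 and -4, so s^2 + 7s + 12 = (s + 3)(s + 4).
Hence p(s) = (s + 3) (s + 4), with roots -4, -3.
The eigenvalues -4, -3 are distinct and real, so A is diagonalisable and x(t) = e^{At} x(0) = V diag(e^{λ_i t}) V^{-1} x(0), where the columns of V are the eigenvectors.
λ = -4: A - (-4)I = [[-2, -1], [6, 3]]. Row 1 gives (-2)·v1 + (-1)·v2 = 0, so take v_1 = [1, -2]^T.
λ = -3: A - (-3)I = [[-3, -1], [6, 2]]. Row 1 gives (-3)·v1 + (-1)·v2 = 0, so take v_2 = [1, -3]^T.
V = [v_1 v_2] = [[1, 1], [-2, -3]] has det V = -1, so V^{-1} = adj(V)/det V = [[3, 1], [-2, -1]].
Modal coordinates z(0) = V^{-1} x(0): 3·0 + 1·3 = 3; (-2)·0 + (-1)·3 = -3; so z(0) = [3, -3]^T.
x_2(t) = Σ_i (v_i)_2 · z_i(0) · e^{λ_i t} (row 2 of V times the modal terms).
x_2(0.8) = (-2)·3·e^{-4·0.8} + (-3)·(-3)·e^{-3·0.8} = (-6)·0.040762 + 9·0.090718 = 0.5719.

0.5719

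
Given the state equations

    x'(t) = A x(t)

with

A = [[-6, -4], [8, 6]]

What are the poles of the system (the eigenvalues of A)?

-2, 2

det(sI - A) = s^2 - (tr A)s + det A, with tr A = (-6) + 6 = 0 and det A = (-6)·6 - (-4)·8 = -36 - (-32) = -4.
So p(s) = det(sI - A) = s^2 - 4.
Factor s^2 - 4: two numbers with sum 0 and product -4 are 2 and -2, so s^2 - 4 = (s - 2)(s + 2).
Hence p(s) = (s - 2) (s + 2), with roots -2, 2.
At least one eigenvalue has non-negative real part, so the system is not asymptotically stable.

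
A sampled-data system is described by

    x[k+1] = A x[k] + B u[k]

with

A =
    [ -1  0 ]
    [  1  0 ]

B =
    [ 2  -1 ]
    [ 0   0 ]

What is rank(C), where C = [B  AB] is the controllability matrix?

AB = [[-2, 1], [2, -1]]
Controllability matrix C = [B  AB] = [[2, -1, -2, 1], [0, 0, 2, -1]]
Take the 2×2 submatrix of C formed by columns 1, 3: [[2, -2], [0, 2]]. Its determinant is 2·2 - (-2)·0 = 4 - 0 = 4 ≠ 0.
So rank(C) ≥ 2; since C has 2 rows, rank(C) = 2.
rank(C) = 2 = n, so the pair (A, B) is completely controllable.

2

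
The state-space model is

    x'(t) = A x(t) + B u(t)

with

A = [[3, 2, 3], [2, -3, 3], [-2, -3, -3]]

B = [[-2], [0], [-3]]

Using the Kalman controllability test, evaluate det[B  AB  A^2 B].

AB = [[-15], [-13], [13]]
A^2B = [[-32], [48], [30]]
Controllability matrix C = [B  AB  A^2B] = [[-2, -15, -32], [0, -13, 48], [-3, 13, 30]]
Expanding along the first row, det(C) = (-2)·((-13)·30 - 48·13) - (-15)·(0·30 - 48·(-3)) + (-32)·(0·13 - (-13)·(-3)) = (-2)·(-1014) - (-15)·144 + (-32)·(-39) = 5436
Since det(C) ≠ 0, rank(C) = 3 and the system is completely controllable.

5436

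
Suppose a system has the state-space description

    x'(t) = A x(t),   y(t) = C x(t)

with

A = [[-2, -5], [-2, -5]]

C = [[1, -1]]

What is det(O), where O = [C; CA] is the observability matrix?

0

CA = [[0, 0]]
Observability matrix O = [C; CA] = [[1, -1], [0, 0]]
det(O) = 1·0 - (-1)·0 = 0 - 0 = 0
Since det(O) = 0, rank(O) < 2 and the system is not completely observable.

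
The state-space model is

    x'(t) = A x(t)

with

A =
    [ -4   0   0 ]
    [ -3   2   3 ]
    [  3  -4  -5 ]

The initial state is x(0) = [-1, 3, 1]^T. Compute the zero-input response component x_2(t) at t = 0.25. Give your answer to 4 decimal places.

4.8146

det(sI - A) = s^3 - (tr A)s^2 + (M11 + M22 + M33)s - det A, where Mii is the 2×2 principal minor of A obtained by deleting row i and column i.
tr A = (-4) + 2 + (-5) = -7; M11 = 2·(-5) - 3·(-4) = -10 - (-12) = 2; M22 = (-4)·(-5) - 0·3 = 20 - 0 = 20; M33 = (-4)·2 - 0·(-3) = -8 - 0 = -8; sum of minors = 14.
det A = (-4)·(2·(-5) - 3·(-4)) - 0·((-3)·(-5) - 3·3) + 0·((-3)·(-4) - 2·3) = (-4)·2 - 0·6 + 0·6 = -8.
So p(s) = det(sI - A) = s^3 + 7s^2 + 14s + 8.
Rational-root test: any integer root divides 8. Testing small divisors, s = -1 works: p(-1) = -1 + 7 + (-14) + 8 = 0, so (s + 1) is a factor.
Dividing, p(s) = (s + 1)(s^2 + 6s + 8).
Factor s^2 + 6s + 8: two numbers with sum -6 and product 8 are -2 and -4, so s^2 + 6s + 8 = (s + 2)(s + 4).
Hence p(s) = (s + 1) (s + 2) (s + 4), with roots -4, -2, -1.
The eigenvalues -4, -2, -1 are distinct and real, so A is diagonalisable and x(t) = e^{At} x(0) = V diag(e^{λ_i t}) V^{-1} x(0), where the columns of V are the eigenvectors.
λ = -4: A - (-4)I = [[0, 0, 0], [-3, 6, 3], [3, -4, -1]]. v must be orthogonal to every row; (row 2) × (row 3) = [6, 6, -6], so take v_1 = [-1, -1, 1]^T.
λ = -2: A - (-2)I = [[-2, 0, 0], [-3, 4, 3], [3, -4, -3]]. v must be orthogonal to every row; (row 1) × (row 2) = [0, 6, -8], so take v_2 = [0, 3, -4]^T.
λ = -1: A - (-1)I = [[-3, 0, 0], [-3, 3, 3], [3, -4, -4]]. v must be orthogonal to every row; (row 1) × (row 2) = [0, 9, -9], so take v_3 = [0, -1, 1]^T.
V = [v_1 v_2 v_3] = [[-1, 0, 0], [-1, 3, -1], [1, -4, 1]] has det V = 1, so V^{-1} = adj(V)/det V = [[-1, 0, 0], [0, -1, -1], [1, -4, -3]].
Modal coordinates z(0) = V^{-1} x(0): (-1)·(-1) + 0·3 + 0·1 = 1; 0·(-1) + (-1)·3 + (-1)·1 = -4; 1·(-1) + (-4)·3 + (-3)·1 = -16; so z(0) = [1, -4, -16]^T.
x_2(t) = Σ_i (v_i)_2 · z_i(0) · e^{λ_i t} (row 2 of V times the modal terms).
x_2(0.25) = (-1)·1·e^{-4·0.25} + 3·(-4)·e^{-2·0.25} + (-1)·(-16)·e^{-1·0.25} = (-1)·0.367879 + (-12)·0.606531 + 16·0.778801 = 4.8146.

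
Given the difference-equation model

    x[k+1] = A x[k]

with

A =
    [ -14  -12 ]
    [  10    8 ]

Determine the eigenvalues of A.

det(zI - A) = z^2 - (tr A)z + det A, with tr A = (-14) + 8 = -6 and det A = (-14)·8 - (-12)·10 = -112 - (-120) = 8.
So p(z) = det(zI - A) = z^2 + 6z + 8.
Factor z^2 + 6z + 8: two numbers with sum -6 and product 8 are -2 and -4, so z^2 + 6z + 8 = (z + 2)(z + 4).
Hence p(z) = (z + 2) (z + 4), with roots -4, -2.

-4, -2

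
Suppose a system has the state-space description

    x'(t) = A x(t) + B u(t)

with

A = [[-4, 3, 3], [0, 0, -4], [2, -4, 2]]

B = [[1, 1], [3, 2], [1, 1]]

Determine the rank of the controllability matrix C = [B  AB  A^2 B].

3

AB = [[8, 5], [-4, -4], [-8, -4]]
A^2B = [[-68, -44], [32, 16], [16, 18]]
Controllability matrix C = [B  AB  A^2B] = [[1, 1, 8, 5, -68, -44], [3, 2, -4, -4, 32, 16], [1, 1, -8, -4, 16, 18]]
Take the 3×3 submatrix of C formed by columns 1, 2, 3: [[1, 1, 8], [3, 2, -4], [1, 1, -8]]. Its determinant is 1·(2·(-8) - (-4)·1) - 1·(3·(-8) - (-4)·1) + 8·(3·1 - 2·1) = 1·(-12) - 1·(-20) + 8·1 = 16 ≠ 0.
So rank(C) ≥ 3; since C has 3 rows, rank(C) = 3.
rank(C) = 3 = n, so the pair (A, B) is completely controllable.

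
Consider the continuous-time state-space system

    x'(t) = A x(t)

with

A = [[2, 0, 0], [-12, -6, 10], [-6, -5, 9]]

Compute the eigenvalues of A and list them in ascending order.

-1, 2, 4

det(sI - A) = s^3 - (tr A)s^2 + (M11 + M22 + M33)s - det A, where Mii is the 2×2 principal minor of A obtained by deleting row i and column i.
tr A = 2 + (-6) + 9 = 5; M11 = (-6)·9 - 10·(-5) = -54 - (-50) = -4; M22 = 2·9 - 0·(-6) = 18 - 0 = 18; M33 = 2·(-6) - 0·(-12) = -12 - 0 = -12; sum of minors = 2.
det A = 2·((-6)·9 - 10·(-5)) - 0·((-12)·9 - 10·(-6)) + 0·((-12)·(-5) - (-6)·(-6)) = 2·(-4) - 0·(-48) + 0·24 = -8.
So p(s) = det(sI - A) = s^3 - 5s^2 + 2s + 8.
Rational-root test: any integer root divides 8. Testing small divisors, s = -1 works: p(-1) = -1 + (-5) + (-2) + 8 = 0, so (s + 1) is a factor.
Dividing, p(s) = (s + 1)(s^2 - 6s + 8).
Factor s^2 - 6s + 8: two numbers with sum 6 and product 8 are 4 and 2, so s^2 - 6s + 8 = (s - 4)(s - 2).
Hence p(s) = (s - 4) (s - 2) (s + 1), with roots -1, 2, 4.
At least one eigenvalue has non-negative real part, so the system is not asymptotically stable.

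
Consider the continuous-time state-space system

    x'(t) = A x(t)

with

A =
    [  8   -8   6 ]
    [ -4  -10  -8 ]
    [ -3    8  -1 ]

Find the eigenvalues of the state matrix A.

det(sI - A) = s^3 - (tr A)s^2 + (M11 + M22 + M33)s - det A, where Mii is the 2×2 principal minor of A obtained by deleting row i and column i.
tr A = 8 + (-10) + (-1) = -3; M11 = (-10)·(-1) - (-8)·8 = 10 - (-64) = 74; M22 = 8·(-1) - 6·(-3) = -8 - (-18) = 10; M33 = 8·(-10) - (-8)·(-4) = -80 - 32 = -112; sum of minors = -28.
det A = 8·((-10)·(-1) - (-8)·8) - (-8)·((-4)·(-1) - (-8)·(-3)) + 6·((-4)·8 - (-10)·(-3)) = 8·74 - (-8)·(-20) + 6·(-62) = 60.
So p(s) = det(sI - A) = s^3 + 3s^2 - 28s - 60.
Rational-root test: any integer root divides -60. Testing small divisors, s = -2 works: p(-2) = -8 + 12 + 56 + (-60) = 0, so (s + 2) is a factor.
Dividing, p(s) = (s + 2)(s^2 + s - 30).
Factor s^2 + s - 30: two numbers with sum -1 and product -30 are 5 and -6, so s^2 + s - 30 = (s - 5)(s + 6).
Hence p(s) = (s - 5) (s + 2) (s + 6), with roots -6, -2, 5.
At least one eigenvalue has non-negative real part, so the system is not asymptotically stable.

-6, -2, 5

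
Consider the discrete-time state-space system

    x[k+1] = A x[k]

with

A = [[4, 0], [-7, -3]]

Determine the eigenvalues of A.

det(zI - A) = z^2 - (tr A)z + det A, with tr A = 4 + (-3) = 1 and det A = 4·(-3) - 0·(-7) = -12 - 0 = -12.
So p(z) = det(zI - A) = z^2 - z - 12.
Factor z^2 - z - 12: two numbers with sum 1 and product -12 are 4 and -3, so z^2 - z - 12 = (z - 4)(z + 3).
Hence p(z) = (z - 4) (z + 3), with roots -3, 4.

-3, 4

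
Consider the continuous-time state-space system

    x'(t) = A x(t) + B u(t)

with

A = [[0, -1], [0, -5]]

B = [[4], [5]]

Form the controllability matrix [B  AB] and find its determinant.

AB = [[-5], [-25]]
Controllability matrix C = [B  AB] = [[4, -5], [5, -25]]
det(C) = 4·(-25) - (-5)·5 = -100 - (-25) = -75
Since det(C) ≠ 0, rank(C) = 2 and the system is completely controllable.

-75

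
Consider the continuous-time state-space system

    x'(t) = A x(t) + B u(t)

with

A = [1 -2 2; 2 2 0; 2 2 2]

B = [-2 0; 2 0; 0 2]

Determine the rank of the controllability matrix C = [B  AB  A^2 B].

AB = [[-6, 4], [0, 0], [0, 4]]
A^2B = [[-6, 12], [-12, 8], [-12, 16]]
Controllability matrix C = [B  AB  A^2B] = [[-2, 0, -6, 4, -6, 12], [2, 0, 0, 0, -12, 8], [0, 2, 0, 4, -12, 16]]
Take the 3×3 submatrix of C formed by columns 1, 2, 3: [[-2, 0, -6], [2, 0, 0], [0, 2, 0]]. Its determinant is (-2)·(0·0 - 0·2) - 0·(2·0 - 0·0) + (-6)·(2·2 - 0·0) = (-2)·0 - 0·0 + (-6)·4 = -24 ≠ 0.
So rank(C) ≥ 3; since C has 3 rows, rank(C) = 3.
rank(C) = 3 = n, so the pair (A, B) is completely controllable.

3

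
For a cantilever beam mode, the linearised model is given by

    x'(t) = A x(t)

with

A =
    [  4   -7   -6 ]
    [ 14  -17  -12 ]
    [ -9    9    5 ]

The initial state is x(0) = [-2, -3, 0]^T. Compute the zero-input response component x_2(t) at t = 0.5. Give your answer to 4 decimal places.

det(sI - A) = s^3 - (tr A)s^2 + (M11 + M22 + M33)s - det A, where Mii is the 2×2 principal minor of A obtained by deleting row i and column i.
tr A = 4 + (-17) + 5 = -8; M11 = (-17)·5 - (-12)·9 = -85 - (-108) = 23; M22 = 4·5 - (-6)·(-9) = 20 - 54 = -34; M33 = 4·(-17) - (-7)·14 = -68 - (-98) = 30; sum of minors = 19.
det A = 4·((-17)·5 - (-12)·9) - (-7)·(14·5 - (-12)·(-9)) + (-6)·(14·9 - (-17)·(-9)) = 4·23 - (-7)·(-38) + (-6)·(-27) = -12.
So p(s) = det(sI - A) = s^3 + 8s^2 + 19s + 12.
Rational-root test: any integer root divides 12. Testing small divisors, s = -1 works: p(-1) = -1 + 8 + (-19) + 12 = 0, so (s + 1) is a factor.
Dividing, p(s) = (s + 1)(s^2 + 7s + 12).
Factor s^2 + 7s + 12: two numbers with sum -7 and product 12 are -3 and -4, so s^2 + 7s + 12 = (s + 3)(s + 4).
Hence p(s) = (s + 1) (s + 3) (s + 4), with roots -4, -3, -1.
The eigenvalues -4, -3, -1 are distinct and real, so A is diagonalisable and x(t) = e^{At} x(0) = V diag(e^{λ_i t}) V^{-1} x(0), where the columns of V are the eigenvectors.
λ = -4: A - (-4)I = [[8, -7, -6], [14, -13, -12], [-9, 9, 9]]. v must be orthogonal to every row; (row 1) × (row 2) = [6, 12, -6], so take v_1 = [-1, -2, 1]^T.
λ = -3: A - (-3)I = [[7, -7, -6], [14, -14, -12], [-9, 9, 8]]. v must be orthogonal to every row; (row 1) × (row 3) = [-2, -2, 0], so take v_2 = [1, 1, 0]^T.
λ = -1: A - (-1)I = [[5, -7, -6], [14, -16, -12], [-9, 9, 6]]. v must be orthogonal to every row; (row 1) × (row 2) = [-12, -24, 18], so take v_3 = [-2, -4, 3]^T.
V = [v_1 v_2 v_3] = [[-1, 1, -2], [-2, 1, -4], [1, 0, 3]] has det V = 1, so V^{-1} = adj(V)/det V = [[3, -3, -2], [2, -1, 0], [-1, 1, 1]].
Modal coordinates z(0) = V^{-1} x(0): 3·(-2) + (-3)·(-3) + (-2)·0 = 3; 2·(-2) + (-1)·(-3) + 0·0 = -1; (-1)·(-2) + 1·(-3) + 1·0 = -1; so z(0) = [3, -1, -1]^T.
x_2(t) = Σ_i (v_i)_2 · z_i(0) · e^{λ_i t} (row 2 of V times the modal terms).
x_2(0.5) = (-2)·3·e^{-4·0.5} + 1·(-1)·e^{-3·0.5} + (-4)·(-1)·e^{-1·0.5} = (-6)·0.135335 + (-1)·0.223130 + 4·0.606531 = 1.3910.

1.3910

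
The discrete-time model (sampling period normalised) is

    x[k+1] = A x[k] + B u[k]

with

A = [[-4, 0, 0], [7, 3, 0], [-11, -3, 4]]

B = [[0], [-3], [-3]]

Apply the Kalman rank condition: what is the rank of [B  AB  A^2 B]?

2

AB = [[0], [-9], [-3]]
A^2B = [[0], [-27], [15]]
Controllability matrix C = [B  AB  A^2B] = [[0, 0, 0], [-3, -9, -27], [-3, -3, 15]]
Row 1 of C is identically zero, so rank(C) ≤ 2.
The 2×2 minor from rows 2, 3, columns 1, 2 is (-3)·(-3) - (-9)·(-3) = 9 - 27 = -18 ≠ 0, so rank(C) = 2.
rank(C) = 2 < n = 3, so the pair (A, B) is not completely controllable.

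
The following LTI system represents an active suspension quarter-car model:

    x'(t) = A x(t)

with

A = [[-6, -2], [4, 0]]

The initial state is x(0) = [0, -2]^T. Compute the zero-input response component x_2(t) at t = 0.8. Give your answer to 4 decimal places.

det(sI - A) = s^2 - (tr A)s + det A, with tr A = (-6) + 0 = -6 and det A = (-6)·0 - (-2)·4 = 0 - (-8) = 8.
So p(s) = det(sI - A) = s^2 + 6s + 8.
Factor s^2 + 6s + 8: two numbers with sum -6 and product 8 are -2 and -4, so s^2 + 6s + 8 = (s + 2)(s + 4).
Hence p(s) = (s + 2) (s + 4), with roots -4, -2.
The eigenvalues -4, -2 are distinct and real, so A is diagonalisable and x(t) = e^{At} x(0) = V diag(e^{λ_i t}) V^{-1} x(0), where the columns of V are the eigenvectors.
λ = -4: A - (-4)I = [[-2, -2], [4, 4]]. Row 1 gives (-2)·v1 + (-2)·v2 = 0, so take v_1 = [-1, 1]^T.
λ = -2: A - (-2)I = [[-4, -2], [4, 2]]. Row 1 gives (-4)·v1 + (-2)·v2 = 0, so take v_2 = [-1, 2]^T.
V = [v_1 v_2] = [[-1, -1], [1, 2]] has det V = -1, so V^{-1} = adj(V)/det V = [[-2, -1], [1, 1]].
Modal coordinates z(0) = V^{-1} x(0): (-2)·0 + (-1)·(-2) = 2; 1·0 + 1·(-2) = -2; so z(0) = [2, -2]^T.
x_2(t) = Σ_i (v_i)_2 · z_i(0) · e^{λ_i t} (row 2 of V times the modal terms).
x_2(0.8) = 1·2·e^{-4·0.8} + 2·(-2)·e^{-2·0.8} = 2·0.040762 + (-4)·0.201897 = -0.7261.

-0.7261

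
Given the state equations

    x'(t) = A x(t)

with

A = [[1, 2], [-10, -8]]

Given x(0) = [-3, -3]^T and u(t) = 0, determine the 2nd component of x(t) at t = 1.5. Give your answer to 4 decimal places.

0.3550

det(sI - A) = s^2 - (tr A)s + det A, with tr A = 1 + (-8) = -7 and det A = 1·(-8) - 2·(-10) = -8 - (-20) = 12.
So p(s) = det(sI - A) = s^2 + 7s + 12.
Factor s^2 + 7s + 12: two numbers with sum -7 and product 12 are -3 and -4, so s^2 + 7s + 12 = (s + 3)(s + 4).
Hence p(s) = (s + 3) (s + 4), with roots -4, -3.
The eigenvalues -4, -3 are distinct and real, so A is diagonalisable and x(t) = e^{At} x(0) = V diag(e^{λ_i t}) V^{-1} x(0), where the columns of V are the eigenvectors.
λ = -4: A - (-4)I = [[5, 2], [-10, -4]]. Row 1 gives 5·v1 + 2·v2 = 0, so take v_1 = [-2, 5]^T.
λ = -3: A - (-3)I = [[4, 2], [-10, -5]]. Row 1 gives 4·v1 + 2·v2 = 0, so take v_2 = [1, -2]^T.
V = [v_1 v_2] = [[-2, 1], [5, -2]] has det V = -1, so V^{-1} = adj(V)/det V = [[2, 1], [5, 2]].
Modal coordinates z(0) = V^{-1} x(0): 2·(-3) + 1·(-3) = -9; 5·(-3) + 2·(-3) = -21; so z(0) = [-9, -21]^T.
x_2(t) = Σ_i (v_i)_2 · z_i(0) · e^{λ_i t} (row 2 of V times the modal terms).
x_2(1.5) = 5·(-9)·e^{-4·1.5} + (-2)·(-21)·e^{-3·1.5} = (-45)·0.002479 + 42·0.011109 = 0.3550.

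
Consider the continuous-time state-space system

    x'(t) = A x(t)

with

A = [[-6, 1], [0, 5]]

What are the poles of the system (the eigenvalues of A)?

-6, 5

det(sI - A) = s^2 - (tr A)s + det A, with tr A = (-6) + 5 = -1 and det A = (-6)·5 - 1·0 = -30 - 0 = -30.
So p(s) = det(sI - A) = s^2 + s - 30.
Factor s^2 + s - 30: two numbers with sum -1 and product -30 are 5 and -6, so s^2 + s - 30 = (s - 5)(s + 6).
Hence p(s) = (s - 5) (s + 6), with roots -6, 5.
At least one eigenvalue has non-negative real part, so the system is not asymptotically stable.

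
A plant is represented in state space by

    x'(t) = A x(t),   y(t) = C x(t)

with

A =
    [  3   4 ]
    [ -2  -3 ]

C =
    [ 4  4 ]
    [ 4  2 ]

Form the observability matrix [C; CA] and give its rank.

CA = [[4, 4], [8, 10]]
Observability matrix O = [C; CA] = [[4, 4], [4, 2], [4, 4], [8, 10]]
Take the 2×2 submatrix of O formed by rows 1, 2: [[4, 4], [4, 2]]. Its determinant is 4·2 - 4·4 = 8 - 16 = -8 ≠ 0.
So rank(O) ≥ 2; since O has 2 columns, rank(O) = 2.
rank(O) = 2 = n, so the pair (A, C) is completely observable.

2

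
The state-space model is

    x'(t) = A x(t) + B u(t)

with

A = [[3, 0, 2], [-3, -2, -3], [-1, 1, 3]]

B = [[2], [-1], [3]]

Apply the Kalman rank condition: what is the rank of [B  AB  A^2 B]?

3

AB = [[12], [-13], [6]]
A^2B = [[48], [-28], [-7]]
Controllability matrix C = [B  AB  A^2B] = [[2, 12, 48], [-1, -13, -28], [3, 6, -7]]
det(C) = 2·((-13)·(-7) - (-28)·6) - 12·((-1)·(-7) - (-28)·3) + 48·((-1)·6 - (-13)·3) = 2·259 - 12·91 + 48·33 = 1010 ≠ 0, so rank(C) = 3.
rank(C) = 3 = n, so the pair (A, B) is completely controllable.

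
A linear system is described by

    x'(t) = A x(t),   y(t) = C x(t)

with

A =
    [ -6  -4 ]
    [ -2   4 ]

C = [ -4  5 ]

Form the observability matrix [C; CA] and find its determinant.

-214

CA = [[14, 36]]
Observability matrix O = [C; CA] = [[-4, 5], [14, 36]]
det(O) = (-4)·36 - 5·14 = -144 - 70 = -214
Since det(O) ≠ 0, rank(O) = 2 and the system is completely observable.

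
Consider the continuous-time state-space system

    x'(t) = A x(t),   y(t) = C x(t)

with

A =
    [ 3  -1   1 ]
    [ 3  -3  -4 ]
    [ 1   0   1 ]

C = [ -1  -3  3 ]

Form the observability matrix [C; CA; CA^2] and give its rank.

3

CA = [[-9, 10, 14]]
CA^2 = [[17, -21, -35]]
Observability matrix O = [C; CA; CA^2] = [[-1, -3, 3], [-9, 10, 14], [17, -21, -35]]
det(O) = (-1)·(10·(-35) - 14·(-21)) - (-3)·((-9)·(-35) - 14·17) + 3·((-9)·(-21) - 10·17) = (-1)·(-56) - (-3)·77 + 3·19 = 344 ≠ 0, so rank(O) = 3.
rank(O) = 3 = n, so the pair (A, C) is completely observable.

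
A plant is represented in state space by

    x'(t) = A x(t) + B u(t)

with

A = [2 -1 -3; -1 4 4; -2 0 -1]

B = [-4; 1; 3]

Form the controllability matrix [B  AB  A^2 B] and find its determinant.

AB = [[-18], [20], [5]]
A^2B = [[-71], [118], [31]]
Controllability matrix C = [B  AB  A^2B] = [[-4, -18, -71], [1, 20, 118], [3, 5, 31]]
Expanding along the first row, det(C) = (-4)·(20·31 - 118·5) - (-18)·(1·31 - 118·3) + (-71)·(1·5 - 20·3) = (-4)·30 - (-18)·(-323) + (-71)·(-55) = -2029
Since det(C) ≠ 0, rank(C) = 3 and the system is completely controllable.

-2029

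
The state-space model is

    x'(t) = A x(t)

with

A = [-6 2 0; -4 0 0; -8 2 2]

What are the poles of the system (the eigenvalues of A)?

-4, -2, 2

det(sI - A) = s^3 - (tr A)s^2 + (M11 + M22 + M33)s - det A, where Mii is the 2×2 principal minor of A obtained by deleting row i and column i.
tr A = (-6) + 0 + 2 = -4; M11 = 0·2 - 0·2 = 0 - 0 = 0; M22 = (-6)·2 - 0·(-8) = -12 - 0 = -12; M33 = (-6)·0 - 2·(-4) = 0 - (-8) = 8; sum of minors = -4.
det A = (-6)·(0·2 - 0·2) - 2·((-4)·2 - 0·(-8)) + 0·((-4)·2 - 0·(-8)) = (-6)·0 - 2·(-8) + 0·(-8) = 16.
So p(s) = det(sI - A) = s^3 + 4s^2 - 4s - 16.
Rational-root test: any integer root divides -16. Testing small divisors, s = -2 works: p(-2) = -8 + 16 + 8 + (-16) = 0, so (s + 2) is a factor.
Dividing, p(s) = (s + 2)(s^2 + 2s - 8).
Factor s^2 + 2s - 8: two numbers with sum -2 and product -8 are 2 and -4, so s^2 + 2s - 8 = (s - 2)(s + 4).
Hence p(s) = (s - 2) (s + 2) (s + 4), with roots -4, -2, 2.
At least one eigenvalue has non-negative real part, so the system is not asymptotically stable.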